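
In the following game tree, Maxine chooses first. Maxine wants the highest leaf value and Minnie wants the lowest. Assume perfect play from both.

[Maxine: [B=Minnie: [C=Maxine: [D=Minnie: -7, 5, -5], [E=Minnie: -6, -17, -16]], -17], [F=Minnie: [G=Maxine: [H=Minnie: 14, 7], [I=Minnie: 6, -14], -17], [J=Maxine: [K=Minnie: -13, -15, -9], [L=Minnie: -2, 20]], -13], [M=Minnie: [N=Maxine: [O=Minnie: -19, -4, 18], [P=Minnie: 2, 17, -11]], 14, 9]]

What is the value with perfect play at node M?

-11

O: min(-19, -4, 18) = -19
P: min(2, 17, -11) = -11
N: max(-19, -11) = -11
M: min(-11, 14, 9) = -11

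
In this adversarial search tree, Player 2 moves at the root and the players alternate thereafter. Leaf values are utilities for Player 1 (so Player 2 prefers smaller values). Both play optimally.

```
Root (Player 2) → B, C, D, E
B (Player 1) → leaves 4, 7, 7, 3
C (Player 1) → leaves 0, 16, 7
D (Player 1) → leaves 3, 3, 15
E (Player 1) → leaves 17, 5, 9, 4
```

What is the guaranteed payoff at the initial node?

7

B (Player 1): max(4, 7, 7, 3) = 7
C (Player 1): max(0, 16, 7) = 16
D (Player 1): max(3, 3, 15) = 15
E (Player 1): max(17, 5, 9, 4) = 17
Root (Player 2): min(7, 16, 15, 17) = 7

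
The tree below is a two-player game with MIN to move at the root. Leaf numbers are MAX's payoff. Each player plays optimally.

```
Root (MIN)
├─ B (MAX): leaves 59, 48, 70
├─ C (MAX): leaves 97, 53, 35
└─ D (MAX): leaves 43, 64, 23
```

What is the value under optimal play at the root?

B (MAX): max(59, 48, 70) = 70
C (MAX): max(97, 53, 35) = 97
D (MAX): max(43, 64, 23) = 64
Root (MIN): min(70, 97, 64) = 64

64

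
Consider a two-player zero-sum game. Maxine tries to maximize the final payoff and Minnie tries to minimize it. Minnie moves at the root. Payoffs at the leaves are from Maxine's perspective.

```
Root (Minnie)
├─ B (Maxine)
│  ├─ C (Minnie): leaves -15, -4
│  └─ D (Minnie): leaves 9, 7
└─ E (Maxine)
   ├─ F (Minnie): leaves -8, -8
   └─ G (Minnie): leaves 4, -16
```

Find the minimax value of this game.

-8

C (Minnie): min(-15, -4) = -15
D (Minnie): min(9, 7) = 7
B (Maxine): max(-15, 7) = 7
F (Minnie): min(-8, -8) = -8
G (Minnie): min(4, -16) = -16
E (Maxine): max(-8, -16) = -8
Root (Minnie): min(7, -8) = -8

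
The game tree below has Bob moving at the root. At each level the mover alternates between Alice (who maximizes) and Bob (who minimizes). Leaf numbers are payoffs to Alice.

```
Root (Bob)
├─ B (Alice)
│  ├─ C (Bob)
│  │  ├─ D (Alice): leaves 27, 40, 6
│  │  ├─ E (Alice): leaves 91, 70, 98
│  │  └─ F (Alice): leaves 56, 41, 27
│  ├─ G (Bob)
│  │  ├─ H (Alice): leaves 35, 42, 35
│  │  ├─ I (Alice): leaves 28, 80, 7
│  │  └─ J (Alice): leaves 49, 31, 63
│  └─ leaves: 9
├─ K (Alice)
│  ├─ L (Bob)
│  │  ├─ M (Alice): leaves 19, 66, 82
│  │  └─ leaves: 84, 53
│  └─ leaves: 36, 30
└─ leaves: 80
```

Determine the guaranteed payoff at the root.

D (Alice): max(27, 40, 6) = 40
E (Alice): max(91, 70, 98) = 98
F (Alice): max(56, 41, 27) = 56
C (Bob): min(40, 98, 56) = 40
H (Alice): max(35, 42, 35) = 42
I (Alice): max(28, 80, 7) = 80
J (Alice): max(49, 31, 63) = 63
G (Bob): min(42, 80, 63) = 42
B (Alice): max(40, 42, 9) = 42
M (Alice): max(19, 66, 82) = 82
L (Bob): min(82, 84, 53) = 53
K (Alice): max(53, 36, 30) = 53
Root (Bob): min(42, 53, 80) = 42

42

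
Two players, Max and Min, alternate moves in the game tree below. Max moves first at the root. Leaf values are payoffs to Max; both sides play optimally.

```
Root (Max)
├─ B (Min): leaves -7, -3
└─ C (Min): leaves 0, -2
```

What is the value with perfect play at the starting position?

B (Min): min(-7, -3) = -7
C (Min): min(0, -2) = -2
Root (Max): max(-7, -2) = -2

-2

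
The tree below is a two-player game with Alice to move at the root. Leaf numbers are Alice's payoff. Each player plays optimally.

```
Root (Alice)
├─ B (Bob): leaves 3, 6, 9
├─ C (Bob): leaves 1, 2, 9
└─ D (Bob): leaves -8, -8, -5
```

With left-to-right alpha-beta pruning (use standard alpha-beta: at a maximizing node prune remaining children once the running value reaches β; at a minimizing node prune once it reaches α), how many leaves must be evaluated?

B [α=-∞,β=+∞]: v=3
C [α=3,β=+∞]: v=1 after child 1 ≤ α → α-cutoff, skip 2
D [α=3,β=+∞]: v=-8 after child 1 ≤ α → α-cutoff, skip 2
Root [α=-∞,β=+∞]: v=3
Leaves evaluated: 5 of 9.

5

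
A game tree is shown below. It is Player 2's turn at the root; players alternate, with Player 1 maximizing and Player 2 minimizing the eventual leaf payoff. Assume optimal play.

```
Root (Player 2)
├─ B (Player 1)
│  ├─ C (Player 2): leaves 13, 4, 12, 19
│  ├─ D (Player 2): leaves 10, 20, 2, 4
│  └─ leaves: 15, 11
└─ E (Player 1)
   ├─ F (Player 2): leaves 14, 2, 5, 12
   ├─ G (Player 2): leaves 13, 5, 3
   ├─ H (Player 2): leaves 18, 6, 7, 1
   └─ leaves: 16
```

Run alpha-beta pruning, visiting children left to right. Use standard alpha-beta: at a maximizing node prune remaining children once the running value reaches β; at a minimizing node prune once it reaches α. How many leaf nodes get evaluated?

21

C [α=-∞,β=+∞]: v=4
D [α=4,β=+∞]: v=2 after child 3 ≤ α → α-cutoff, skip 1
B [α=-∞,β=+∞]: v=15
F [α=-∞,β=15]: v=2
G [α=2,β=15]: v=3
H [α=3,β=15]: v=1
E [α=-∞,β=15]: v=16
Root [α=-∞,β=+∞]: v=15
Leaves evaluated: 21 of 22.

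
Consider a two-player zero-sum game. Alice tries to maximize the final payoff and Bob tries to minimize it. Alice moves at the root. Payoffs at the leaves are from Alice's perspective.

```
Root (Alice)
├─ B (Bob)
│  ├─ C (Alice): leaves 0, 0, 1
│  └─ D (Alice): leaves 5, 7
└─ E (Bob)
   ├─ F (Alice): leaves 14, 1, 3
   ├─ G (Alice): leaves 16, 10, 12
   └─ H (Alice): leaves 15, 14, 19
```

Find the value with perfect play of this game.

C (Alice): max(0, 0, 1) = 1
D (Alice): max(5, 7) = 7
B (Bob): min(1, 7) = 1
F (Alice): max(14, 1, 3) = 14
G (Alice): max(16, 10, 12) = 16
H (Alice): max(15, 14, 19) = 19
E (Bob): min(14, 16, 19) = 14
Root (Alice): max(1, 14) = 14

14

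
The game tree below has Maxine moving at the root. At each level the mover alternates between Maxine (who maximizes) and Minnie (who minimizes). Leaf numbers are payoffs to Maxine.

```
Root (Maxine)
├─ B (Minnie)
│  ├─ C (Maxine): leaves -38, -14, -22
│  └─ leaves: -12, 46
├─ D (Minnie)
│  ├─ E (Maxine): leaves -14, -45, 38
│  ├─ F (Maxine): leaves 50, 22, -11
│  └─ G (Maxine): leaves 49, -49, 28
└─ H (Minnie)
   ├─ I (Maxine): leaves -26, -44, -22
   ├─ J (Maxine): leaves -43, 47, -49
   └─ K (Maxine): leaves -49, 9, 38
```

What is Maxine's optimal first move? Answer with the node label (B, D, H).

D

C (Maxine): max(-38, -14, -22) = -14
B (Minnie): min(-14, -12, 46) = -14
E (Maxine): max(-14, -45, 38) = 38
F (Maxine): max(50, 22, -11) = 50
G (Maxine): max(49, -49, 28) = 49
D (Minnie): min(38, 50, 49) = 38
I (Maxine): max(-26, -44, -22) = -22
J (Maxine): max(-43, 47, -49) = 47
K (Maxine): max(-49, 9, 38) = 38
H (Minnie): min(-22, 47, 38) = -22
Root (Maxine): max(-14, 38, -22) = 38
Maxine picks the child with the highest value: D (value 38).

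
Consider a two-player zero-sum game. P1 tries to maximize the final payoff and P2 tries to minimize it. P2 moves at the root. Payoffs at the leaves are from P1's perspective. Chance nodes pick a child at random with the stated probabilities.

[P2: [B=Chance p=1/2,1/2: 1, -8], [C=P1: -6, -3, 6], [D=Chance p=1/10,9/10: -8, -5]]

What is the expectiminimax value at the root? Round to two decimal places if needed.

B (Chance): 1/2·1 + 1/2·-8 = -3.5
C (P1): max(-6, -3, 6) = 6
D (Chance): 1/10·-8 + 9/10·-5 = -5.3
Root (P2): min(-3.5, 6, -5.3) = -5.3

-5.3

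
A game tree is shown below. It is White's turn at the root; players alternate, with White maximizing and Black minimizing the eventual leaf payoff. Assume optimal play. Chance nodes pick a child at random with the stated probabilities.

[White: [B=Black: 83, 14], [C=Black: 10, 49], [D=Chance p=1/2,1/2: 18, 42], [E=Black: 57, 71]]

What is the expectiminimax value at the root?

B (Black): min(83, 14) = 14
C (Black): min(10, 49) = 10
D (Chance): 1/2·18 + 1/2·42 = 30
E (Black): min(57, 71) = 57
Root (White): max(14, 10, 30, 57) = 57

57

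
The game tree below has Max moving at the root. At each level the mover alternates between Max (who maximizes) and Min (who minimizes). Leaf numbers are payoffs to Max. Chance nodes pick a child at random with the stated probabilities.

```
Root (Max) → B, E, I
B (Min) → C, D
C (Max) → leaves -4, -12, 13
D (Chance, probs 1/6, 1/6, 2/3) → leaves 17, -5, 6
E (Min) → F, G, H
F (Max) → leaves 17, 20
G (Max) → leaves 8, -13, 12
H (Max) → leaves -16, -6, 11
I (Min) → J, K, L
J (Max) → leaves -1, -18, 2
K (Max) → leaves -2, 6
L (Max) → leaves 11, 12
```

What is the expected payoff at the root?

11

C (Max): max(-4, -12, 13) = 13
D (Chance): 1/6·17 + 1/6·-5 + 2/3·6 = 6
B (Min): min(13, 6) = 6
F (Max): max(17, 20) = 20
G (Max): max(8, -13, 12) = 12
H (Max): max(-16, -6, 11) = 11
E (Min): min(20, 12, 11) = 11
J (Max): max(-1, -18, 2) = 2
K (Max): max(-2, 6) = 6
L (Max): max(11, 12) = 12
I (Min): min(2, 6, 12) = 2
Root (Max): max(6, 11, 2) = 11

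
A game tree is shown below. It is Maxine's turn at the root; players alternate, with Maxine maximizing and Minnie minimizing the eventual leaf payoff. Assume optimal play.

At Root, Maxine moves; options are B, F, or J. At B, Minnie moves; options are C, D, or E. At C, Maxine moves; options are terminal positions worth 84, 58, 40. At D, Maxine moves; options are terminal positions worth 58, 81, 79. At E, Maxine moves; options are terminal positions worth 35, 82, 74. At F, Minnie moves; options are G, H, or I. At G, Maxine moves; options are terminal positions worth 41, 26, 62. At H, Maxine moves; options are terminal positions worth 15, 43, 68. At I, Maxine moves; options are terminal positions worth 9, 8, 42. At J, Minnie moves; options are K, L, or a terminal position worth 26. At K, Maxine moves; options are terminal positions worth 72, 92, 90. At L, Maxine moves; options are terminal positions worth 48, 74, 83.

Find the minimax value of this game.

81

C (Maxine): max(84, 58, 40) = 84
D (Maxine): max(58, 81, 79) = 81
E (Maxine): max(35, 82, 74) = 82
B (Minnie): min(84, 81, 82) = 81
G (Maxine): max(41, 26, 62) = 62
H (Maxine): max(15, 43, 68) = 68
I (Maxine): max(9, 8, 42) = 42
F (Minnie): min(62, 68, 42) = 42
K (Maxine): max(72, 92, 90) = 92
L (Maxine): max(48, 74, 83) = 83
J (Minnie): min(92, 83, 26) = 26
Root (Maxine): max(81, 42, 26) = 81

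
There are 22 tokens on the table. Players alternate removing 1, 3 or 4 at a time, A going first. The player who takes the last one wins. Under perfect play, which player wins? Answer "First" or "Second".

Positions where the player to move wins (W) vs loses (L):
i:   0  1  2  3  4  5  6  7  8  9 10 11 12 13 14 15 16 17 18 19 20 21 22
     L  W  L  W  W  W  W  L  W  L  W  W  W  W  L  W  L  W  W  W  W  L  W
Position 22 is W, so the first player wins.

First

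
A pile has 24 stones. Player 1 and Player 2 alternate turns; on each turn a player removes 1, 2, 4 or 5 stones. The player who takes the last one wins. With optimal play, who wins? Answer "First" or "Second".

W/L table (W = player to move can force a win):
i:   0  1  2  3  4  5  6  7  8  9 10 11 12 13 14 15 16 17 18 19 20 21 22 23 24
     L  W  W  L  W  W  L  W  W  L  W  W  L  W  W  L  W  W  L  W  W  L  W  W  L
Position 24 is L, so the second player wins.

Second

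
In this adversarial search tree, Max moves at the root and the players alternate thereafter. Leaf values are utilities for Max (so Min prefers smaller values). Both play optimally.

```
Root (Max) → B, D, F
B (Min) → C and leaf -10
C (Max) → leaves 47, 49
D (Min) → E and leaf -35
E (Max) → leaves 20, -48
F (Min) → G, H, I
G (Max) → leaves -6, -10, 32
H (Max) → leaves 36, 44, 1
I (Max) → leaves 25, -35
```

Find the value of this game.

C (Max): max(47, 49) = 49
B (Min): min(49, -10) = -10
E (Max): max(20, -48) = 20
D (Min): min(20, -35) = -35
G (Max): max(-6, -10, 32) = 32
H (Max): max(36, 44, 1) = 44
I (Max): max(25, -35) = 25
F (Min): min(32, 44, 25) = 25
Root (Max): max(-10, -35, 25) = 25

25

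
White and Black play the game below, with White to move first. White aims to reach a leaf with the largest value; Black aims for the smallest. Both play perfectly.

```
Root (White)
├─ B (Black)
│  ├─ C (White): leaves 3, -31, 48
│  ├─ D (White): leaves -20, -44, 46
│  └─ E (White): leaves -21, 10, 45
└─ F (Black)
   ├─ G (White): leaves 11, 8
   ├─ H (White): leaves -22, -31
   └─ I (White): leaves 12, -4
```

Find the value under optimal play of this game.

C (White): max(3, -31, 48) = 48
D (White): max(-20, -44, 46) = 46
E (White): max(-21, 10, 45) = 45
B (Black): min(48, 46, 45) = 45
G (White): max(11, 8) = 11
H (White): max(-22, -31) = -22
I (White): max(12, -4) = 12
F (Black): min(11, -22, 12) = -22
Root (White): max(45, -22) = 45

45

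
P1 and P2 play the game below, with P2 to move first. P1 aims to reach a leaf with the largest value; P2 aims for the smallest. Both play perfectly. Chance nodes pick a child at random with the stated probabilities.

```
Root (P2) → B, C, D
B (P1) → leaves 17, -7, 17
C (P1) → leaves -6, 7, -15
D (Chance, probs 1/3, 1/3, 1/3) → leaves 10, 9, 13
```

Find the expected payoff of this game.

B (P1): max(17, -7, 17) = 17
C (P1): max(-6, 7, -15) = 7
D (Chance): 1/3·10 + 1/3·9 + 1/3·13 = 10.67
Root (P2): min(17, 7, 10.67) = 7

7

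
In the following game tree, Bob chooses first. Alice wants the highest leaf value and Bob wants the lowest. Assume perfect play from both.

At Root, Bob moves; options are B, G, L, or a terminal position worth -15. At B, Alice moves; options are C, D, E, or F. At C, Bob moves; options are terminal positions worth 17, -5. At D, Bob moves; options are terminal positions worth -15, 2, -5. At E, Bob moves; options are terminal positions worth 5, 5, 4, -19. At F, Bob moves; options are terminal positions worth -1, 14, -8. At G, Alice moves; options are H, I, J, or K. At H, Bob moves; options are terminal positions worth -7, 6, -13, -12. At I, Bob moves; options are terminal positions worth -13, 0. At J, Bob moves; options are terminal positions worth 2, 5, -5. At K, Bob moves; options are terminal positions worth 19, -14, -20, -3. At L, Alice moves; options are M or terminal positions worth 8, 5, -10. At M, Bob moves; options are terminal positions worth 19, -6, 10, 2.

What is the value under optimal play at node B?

C: min(17, -5) = -5
D: min(-15, 2, -5) = -15
E: min(5, 5, 4, -19) = -19
F: min(-1, 14, -8) = -8
B: max(-5, -15, -19, -8) = -5

-5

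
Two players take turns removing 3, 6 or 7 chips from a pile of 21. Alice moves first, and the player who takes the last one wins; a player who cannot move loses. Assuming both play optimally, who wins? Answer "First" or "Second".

Second

W/L table (W = player to move can force a win):
i:   0  1  2  3  4  5  6  7  8  9 10 11 12 13 14 15 16 17 18 19 20 21
     L  L  L  W  W  W  W  W  W  W  L  L  L  W  W  W  W  W  W  W  L  L
Position 21 is L, so the second player wins.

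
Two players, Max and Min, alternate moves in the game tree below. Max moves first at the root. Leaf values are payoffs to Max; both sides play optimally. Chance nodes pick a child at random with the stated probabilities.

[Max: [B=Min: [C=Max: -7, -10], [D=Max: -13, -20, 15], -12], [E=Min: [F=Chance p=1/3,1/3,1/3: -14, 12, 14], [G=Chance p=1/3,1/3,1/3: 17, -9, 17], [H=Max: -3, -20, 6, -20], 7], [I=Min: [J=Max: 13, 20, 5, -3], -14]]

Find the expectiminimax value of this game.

4

C (Max): max(-7, -10) = -7
D (Max): max(-13, -20, 15) = 15
B (Min): min(-7, 15, -12) = -12
F (Chance): 1/3·-14 + 1/3·12 + 1/3·14 = 4
G (Chance): 1/3·17 + 1/3·-9 + 1/3·17 = 8.33
H (Max): max(-3, -20, 6, -20) = 6
E (Min): min(4, 8.33, 6, 7) = 4
J (Max): max(13, 20, 5, -3) = 20
I (Min): min(20, -14) = -14
Root (Max): max(-12, 4, -14) = 4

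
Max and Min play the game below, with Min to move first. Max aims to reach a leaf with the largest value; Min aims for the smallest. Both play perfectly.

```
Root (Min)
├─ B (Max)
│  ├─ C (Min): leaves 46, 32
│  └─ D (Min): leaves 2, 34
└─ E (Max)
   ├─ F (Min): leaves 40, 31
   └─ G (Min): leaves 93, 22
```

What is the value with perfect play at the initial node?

C (Min): min(46, 32) = 32
D (Min): min(2, 34) = 2
B (Max): max(32, 2) = 32
F (Min): min(40, 31) = 31
G (Min): min(93, 22) = 22
E (Max): max(31, 22) = 31
Root (Min): min(32, 31) = 31

31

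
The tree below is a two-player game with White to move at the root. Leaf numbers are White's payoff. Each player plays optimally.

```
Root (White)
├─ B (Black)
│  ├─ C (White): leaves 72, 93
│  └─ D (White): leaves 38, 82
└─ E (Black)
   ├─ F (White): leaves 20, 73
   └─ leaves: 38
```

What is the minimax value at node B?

82

C: max(72, 93) = 93
D: max(38, 82) = 82
B: min(93, 82) = 82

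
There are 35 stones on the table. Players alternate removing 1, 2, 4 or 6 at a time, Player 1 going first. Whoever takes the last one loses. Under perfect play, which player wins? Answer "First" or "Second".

Mark each pile size as W (mover wins) or L (mover loses):
i:   0  1  2  3  4  5  6  7  8  9 10 11 12 13 14 15 16 17 18 19 20 21 22 23 24 25 26 27 28 29 30 31 32 33 34 35
     W  L  W  W  L  W  W  W  W  L  W  W  L  W  W  W  W  L  W  W  L  W  W  W  W  L  W  W  L  W  W  W  W  L  W  W
Position 35 is W, so the first player wins.

First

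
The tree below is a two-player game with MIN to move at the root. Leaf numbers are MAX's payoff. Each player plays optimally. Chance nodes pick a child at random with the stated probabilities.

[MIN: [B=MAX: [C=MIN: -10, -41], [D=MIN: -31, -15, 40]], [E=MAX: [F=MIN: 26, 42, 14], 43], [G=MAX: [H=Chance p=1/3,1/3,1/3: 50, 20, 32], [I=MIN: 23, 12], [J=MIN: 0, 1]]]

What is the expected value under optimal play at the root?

C (MIN): min(-10, -41) = -41
D (MIN): min(-31, -15, 40) = -31
B (MAX): max(-41, -31) = -31
F (MIN): min(26, 42, 14) = 14
E (MAX): max(14, 43) = 43
H (Chance): 1/3·50 + 1/3·20 + 1/3·32 = 34
I (MIN): min(23, 12) = 12
J (MIN): min(0, 1) = 0
G (MAX): max(34, 12, 0) = 34
Root (MIN): min(-31, 43, 34) = -31

-31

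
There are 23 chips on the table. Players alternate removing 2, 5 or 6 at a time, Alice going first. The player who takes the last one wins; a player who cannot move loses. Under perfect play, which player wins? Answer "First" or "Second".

W/L table (W = player to move can force a win):
i:   0  1  2  3  4  5  6  7  8  9 10 11 12 13 14 15 16 17 18 19 20 21 22 23
     L  L  W  W  L  W  W  W  L  W  W  L  L  W  W  L  W  W  W  L  W  W  L  L
Position 23 is L, so the second player wins.

Second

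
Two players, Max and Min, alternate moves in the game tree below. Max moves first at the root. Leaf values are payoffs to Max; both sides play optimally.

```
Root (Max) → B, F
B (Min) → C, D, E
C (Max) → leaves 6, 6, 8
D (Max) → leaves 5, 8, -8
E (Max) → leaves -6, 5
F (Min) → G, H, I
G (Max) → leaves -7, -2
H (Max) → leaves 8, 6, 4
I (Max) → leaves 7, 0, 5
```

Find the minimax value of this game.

C (Max): max(6, 6, 8) = 8
D (Max): max(5, 8, -8) = 8
E (Max): max(-6, 5) = 5
B (Min): min(8, 8, 5) = 5
G (Max): max(-7, -2) = -2
H (Max): max(8, 6, 4) = 8
I (Max): max(7, 0, 5) = 7
F (Min): min(-2, 8, 7) = -2
Root (Max): max(5, -2) = 5

5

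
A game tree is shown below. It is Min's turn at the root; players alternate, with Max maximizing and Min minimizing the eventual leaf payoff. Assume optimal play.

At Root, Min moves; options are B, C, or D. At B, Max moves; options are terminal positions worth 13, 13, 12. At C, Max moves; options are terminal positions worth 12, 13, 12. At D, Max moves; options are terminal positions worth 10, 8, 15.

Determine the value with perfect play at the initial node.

13

B (Max): max(13, 13, 12) = 13
C (Max): max(12, 13, 12) = 13
D (Max): max(10, 8, 15) = 15
Root (Min): min(13, 13, 15) = 13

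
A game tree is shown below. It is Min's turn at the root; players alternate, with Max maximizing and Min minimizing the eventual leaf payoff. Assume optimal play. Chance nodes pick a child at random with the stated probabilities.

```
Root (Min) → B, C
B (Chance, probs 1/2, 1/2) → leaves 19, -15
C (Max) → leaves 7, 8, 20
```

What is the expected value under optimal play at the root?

B (Chance): 1/2·19 + 1/2·-15 = 2
C (Max): max(7, 8, 20) = 20
Root (Min): min(2, 20) = 2

2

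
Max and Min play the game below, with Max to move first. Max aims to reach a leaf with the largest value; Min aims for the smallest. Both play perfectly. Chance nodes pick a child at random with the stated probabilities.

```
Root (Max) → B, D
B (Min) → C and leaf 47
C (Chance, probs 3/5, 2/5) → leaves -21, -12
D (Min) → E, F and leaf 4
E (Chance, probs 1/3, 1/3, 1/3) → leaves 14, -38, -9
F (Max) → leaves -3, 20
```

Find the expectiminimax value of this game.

C (Chance): 3/5·-21 + 2/5·-12 = -17.4
B (Min): min(-17.4, 47) = -17.4
E (Chance): 1/3·14 + 1/3·-38 + 1/3·-9 = -11
F (Max): max(-3, 20) = 20
D (Min): min(-11, 20, 4) = -11
Root (Max): max(-17.4, -11) = -11

-11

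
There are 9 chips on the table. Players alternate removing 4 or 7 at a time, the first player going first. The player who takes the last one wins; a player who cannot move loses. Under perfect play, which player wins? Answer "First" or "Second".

First

Positions where the player to move wins (W) vs loses (L):
i:   0  1  2  3  4  5  6  7  8  9
     L  L  L  L  W  W  W  W  W  W
Position 9 is W, so the first player wins.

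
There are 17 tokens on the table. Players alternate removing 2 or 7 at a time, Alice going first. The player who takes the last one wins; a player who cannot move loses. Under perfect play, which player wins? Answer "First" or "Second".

i:   0  1  2  3  4  5  6  7  8  9 10 11 12 13 14 15 16 17
     L  L  W  W  L  L  W  W  W  L  L  W  W  L  L  W  W  W
Position 17 is W, so the first player wins.

First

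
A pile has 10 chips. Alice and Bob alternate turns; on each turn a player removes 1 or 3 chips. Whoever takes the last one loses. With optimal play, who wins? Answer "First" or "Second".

First

Mark each pile size as W (mover wins) or L (mover loses):
i:   0  1  2  3  4  5  6  7  8  9 10
     W  L  W  L  W  L  W  L  W  L  W
Position 10 is W, so the first player wins.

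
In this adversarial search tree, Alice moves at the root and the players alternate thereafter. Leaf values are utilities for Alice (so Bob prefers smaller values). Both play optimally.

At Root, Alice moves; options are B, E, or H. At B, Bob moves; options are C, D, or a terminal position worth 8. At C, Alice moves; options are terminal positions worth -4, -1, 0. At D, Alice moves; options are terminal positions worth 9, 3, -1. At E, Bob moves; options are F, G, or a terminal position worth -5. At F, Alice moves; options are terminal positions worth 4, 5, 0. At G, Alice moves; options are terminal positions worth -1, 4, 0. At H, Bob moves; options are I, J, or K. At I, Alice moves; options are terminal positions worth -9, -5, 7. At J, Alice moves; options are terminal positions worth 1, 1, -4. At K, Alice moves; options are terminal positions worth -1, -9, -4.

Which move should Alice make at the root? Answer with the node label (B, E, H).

C (Alice): max(-4, -1, 0) = 0
D (Alice): max(9, 3, -1) = 9
B (Bob): min(0, 9, 8) = 0
F (Alice): max(4, 5, 0) = 5
G (Alice): max(-1, 4, 0) = 4
E (Bob): min(5, 4, -5) = -5
I (Alice): max(-9, -5, 7) = 7
J (Alice): max(1, 1, -4) = 1
K (Alice): max(-1, -9, -4) = -1
H (Bob): min(7, 1, -1) = -1
Root (Alice): max(0, -5, -1) = 0
Alice picks the child with the highest value: B (value 0).

B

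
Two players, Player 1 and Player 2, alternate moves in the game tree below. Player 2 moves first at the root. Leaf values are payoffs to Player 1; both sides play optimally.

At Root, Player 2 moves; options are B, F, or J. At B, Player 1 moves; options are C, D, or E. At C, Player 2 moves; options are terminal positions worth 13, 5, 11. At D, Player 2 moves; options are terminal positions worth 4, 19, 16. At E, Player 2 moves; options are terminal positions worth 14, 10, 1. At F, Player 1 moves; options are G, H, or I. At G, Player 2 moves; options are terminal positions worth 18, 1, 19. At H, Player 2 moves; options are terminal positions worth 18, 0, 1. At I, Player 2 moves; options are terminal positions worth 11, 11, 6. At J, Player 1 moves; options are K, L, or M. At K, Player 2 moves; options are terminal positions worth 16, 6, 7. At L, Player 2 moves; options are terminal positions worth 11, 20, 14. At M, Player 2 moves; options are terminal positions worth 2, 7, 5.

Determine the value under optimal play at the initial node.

5

C (Player 2): min(13, 5, 11) = 5
D (Player 2): min(4, 19, 16) = 4
E (Player 2): min(14, 10, 1) = 1
B (Player 1): max(5, 4, 1) = 5
G (Player 2): min(18, 1, 19) = 1
H (Player 2): min(18, 0, 1) = 0
I (Player 2): min(11, 11, 6) = 6
F (Player 1): max(1, 0, 6) = 6
K (Player 2): min(16, 6, 7) = 6
L (Player 2): min(11, 20, 14) = 11
M (Player 2): min(2, 7, 5) = 2
J (Player 1): max(6, 11, 2) = 11
Root (Player 2): min(5, 6, 11) = 5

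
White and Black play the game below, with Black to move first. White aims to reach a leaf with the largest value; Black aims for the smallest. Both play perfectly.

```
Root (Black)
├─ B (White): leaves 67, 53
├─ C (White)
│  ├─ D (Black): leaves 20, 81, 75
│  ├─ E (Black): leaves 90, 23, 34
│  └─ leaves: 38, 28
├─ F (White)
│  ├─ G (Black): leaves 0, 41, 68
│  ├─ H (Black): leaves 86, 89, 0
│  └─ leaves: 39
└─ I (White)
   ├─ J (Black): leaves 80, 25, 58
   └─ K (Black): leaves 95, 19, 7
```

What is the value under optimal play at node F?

39

G: min(0, 41, 68) = 0
H: min(86, 89, 0) = 0
F: max(0, 0, 39) = 39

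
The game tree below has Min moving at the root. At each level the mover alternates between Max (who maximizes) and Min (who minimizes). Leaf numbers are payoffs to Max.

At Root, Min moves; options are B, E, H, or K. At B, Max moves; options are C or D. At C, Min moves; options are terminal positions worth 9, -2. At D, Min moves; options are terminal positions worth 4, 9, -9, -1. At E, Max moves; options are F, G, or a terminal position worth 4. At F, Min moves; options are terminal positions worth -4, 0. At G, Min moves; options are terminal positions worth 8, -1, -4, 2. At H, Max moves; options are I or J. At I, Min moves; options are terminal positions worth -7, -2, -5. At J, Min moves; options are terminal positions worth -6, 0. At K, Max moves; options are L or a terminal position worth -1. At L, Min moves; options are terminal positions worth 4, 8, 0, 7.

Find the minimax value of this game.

-6

C (Min): min(9, -2) = -2
D (Min): min(4, 9, -9, -1) = -9
B (Max): max(-2, -9) = -2
F (Min): min(-4, 0) = -4
G (Min): min(8, -1, -4, 2) = -4
E (Max): max(-4, -4, 4) = 4
I (Min): min(-7, -2, -5) = -7
J (Min): min(-6, 0) = -6
H (Max): max(-7, -6) = -6
L (Min): min(4, 8, 0, 7) = 0
K (Max): max(0, -1) = 0
Root (Min): min(-2, 4, -6, 0) = -6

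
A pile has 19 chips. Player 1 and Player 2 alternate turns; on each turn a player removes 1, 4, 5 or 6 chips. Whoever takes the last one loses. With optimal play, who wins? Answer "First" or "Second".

Second

W/L table (W = player to move can force a win):
i:   0  1  2  3  4  5  6  7  8  9 10 11 12 13 14 15 16 17 18 19
     W  L  W  L  W  W  W  W  W  W  L  W  L  W  W  W  W  W  W  L
Position 19 is L, so the second player wins.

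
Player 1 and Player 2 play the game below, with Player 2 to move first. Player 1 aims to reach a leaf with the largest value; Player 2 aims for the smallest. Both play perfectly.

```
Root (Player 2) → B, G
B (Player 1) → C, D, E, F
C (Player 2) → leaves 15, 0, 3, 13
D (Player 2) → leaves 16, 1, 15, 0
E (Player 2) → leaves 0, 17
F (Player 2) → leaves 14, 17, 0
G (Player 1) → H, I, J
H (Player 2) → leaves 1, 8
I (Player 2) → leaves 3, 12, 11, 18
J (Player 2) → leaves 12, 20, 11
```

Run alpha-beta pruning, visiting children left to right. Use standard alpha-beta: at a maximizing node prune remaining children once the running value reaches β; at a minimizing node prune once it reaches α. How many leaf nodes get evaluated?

14

C [α=-∞,β=+∞]: v=0
D [α=0,β=+∞]: v=0
E [α=0,β=+∞]: v=0 after child 1 ≤ α → α-cutoff, skip 1
F [α=0,β=+∞]: v=0
B [α=-∞,β=+∞]: v=0
H [α=-∞,β=0]: v=1
G [α=-∞,β=0]: v=1 after child 1 ≥ β → β-cutoff, skip 2
Root [α=-∞,β=+∞]: v=0
Leaves evaluated: 14 of 22.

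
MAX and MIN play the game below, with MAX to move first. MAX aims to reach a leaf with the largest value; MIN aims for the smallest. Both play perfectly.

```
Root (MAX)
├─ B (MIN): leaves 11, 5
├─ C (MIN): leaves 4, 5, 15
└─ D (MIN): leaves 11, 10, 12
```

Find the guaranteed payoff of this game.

10

B (MIN): min(11, 5) = 5
C (MIN): min(4, 5, 15) = 4
D (MIN): min(11, 10, 12) = 10
Root (MAX): max(5, 4, 10) = 10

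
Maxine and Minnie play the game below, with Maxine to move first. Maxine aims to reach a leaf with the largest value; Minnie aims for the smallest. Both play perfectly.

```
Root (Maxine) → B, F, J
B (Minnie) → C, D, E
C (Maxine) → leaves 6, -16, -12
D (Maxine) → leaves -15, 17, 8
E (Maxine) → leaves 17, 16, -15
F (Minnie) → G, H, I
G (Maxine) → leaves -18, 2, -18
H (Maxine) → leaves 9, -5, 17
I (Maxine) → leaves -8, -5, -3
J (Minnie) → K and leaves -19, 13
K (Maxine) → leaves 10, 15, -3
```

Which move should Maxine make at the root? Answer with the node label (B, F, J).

C (Maxine): max(6, -16, -12) = 6
D (Maxine): max(-15, 17, 8) = 17
E (Maxine): max(17, 16, -15) = 17
B (Minnie): min(6, 17, 17) = 6
G (Maxine): max(-18, 2, -18) = 2
H (Maxine): max(9, -5, 17) = 17
I (Maxine): max(-8, -5, -3) = -3
F (Minnie): min(2, 17, -3) = -3
K (Maxine): max(10, 15, -3) = 15
J (Minnie): min(15, -19, 13) = -19
Root (Maxine): max(6, -3, -19) = 6
Maxine picks the child with the highest value: B (value 6).

B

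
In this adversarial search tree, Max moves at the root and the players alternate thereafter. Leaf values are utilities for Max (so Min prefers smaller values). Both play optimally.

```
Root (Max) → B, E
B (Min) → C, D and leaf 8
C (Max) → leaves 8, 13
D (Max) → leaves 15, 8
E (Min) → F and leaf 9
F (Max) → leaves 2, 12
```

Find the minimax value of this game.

C (Max): max(8, 13) = 13
D (Max): max(15, 8) = 15
B (Min): min(13, 15, 8) = 8
F (Max): max(2, 12) = 12
E (Min): min(12, 9) = 9
Root (Max): max(8, 9) = 9

9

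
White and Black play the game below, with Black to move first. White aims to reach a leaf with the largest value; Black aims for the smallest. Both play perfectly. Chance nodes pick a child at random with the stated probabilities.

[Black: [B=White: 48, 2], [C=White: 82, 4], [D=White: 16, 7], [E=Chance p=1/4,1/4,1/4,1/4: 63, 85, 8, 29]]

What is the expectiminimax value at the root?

16

B (White): max(48, 2) = 48
C (White): max(82, 4) = 82
D (White): max(16, 7) = 16
E (Chance): 1/4·63 + 1/4·85 + 1/4·8 + 1/4·29 = 46.25
Root (Black): min(48, 82, 16, 46.25) = 16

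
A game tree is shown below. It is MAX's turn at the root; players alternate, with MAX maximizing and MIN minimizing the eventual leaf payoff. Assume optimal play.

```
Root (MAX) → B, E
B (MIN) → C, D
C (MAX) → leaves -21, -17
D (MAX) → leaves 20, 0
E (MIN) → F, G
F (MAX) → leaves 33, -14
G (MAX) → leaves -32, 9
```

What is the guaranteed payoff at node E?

F: max(33, -14) = 33
G: max(-32, 9) = 9
E: min(33, 9) = 9

9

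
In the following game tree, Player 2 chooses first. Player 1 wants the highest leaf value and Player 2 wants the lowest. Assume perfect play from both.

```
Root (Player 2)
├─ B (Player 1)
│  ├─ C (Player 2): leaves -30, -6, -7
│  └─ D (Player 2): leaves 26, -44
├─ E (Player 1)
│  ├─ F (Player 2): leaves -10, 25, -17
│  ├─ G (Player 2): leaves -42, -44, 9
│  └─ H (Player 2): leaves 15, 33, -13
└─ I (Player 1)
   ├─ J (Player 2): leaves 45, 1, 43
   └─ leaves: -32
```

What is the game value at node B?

C: min(-30, -6, -7) = -30
D: min(26, -44) = -44
B: max(-30, -44) = -30

-30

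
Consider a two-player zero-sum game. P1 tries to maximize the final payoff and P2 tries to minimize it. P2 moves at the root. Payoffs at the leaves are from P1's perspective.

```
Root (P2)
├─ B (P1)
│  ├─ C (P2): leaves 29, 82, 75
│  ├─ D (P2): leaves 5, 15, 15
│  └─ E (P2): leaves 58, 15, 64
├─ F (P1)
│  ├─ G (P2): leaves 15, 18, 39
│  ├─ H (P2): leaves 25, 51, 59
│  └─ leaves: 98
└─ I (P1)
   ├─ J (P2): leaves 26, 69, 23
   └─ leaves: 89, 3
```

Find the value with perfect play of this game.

C (P2): min(29, 82, 75) = 29
D (P2): min(5, 15, 15) = 5
E (P2): min(58, 15, 64) = 15
B (P1): max(29, 5, 15) = 29
G (P2): min(15, 18, 39) = 15
H (P2): min(25, 51, 59) = 25
F (P1): max(15, 25, 98) = 98
J (P2): min(26, 69, 23) = 23
I (P1): max(23, 89, 3) = 89
Root (P2): min(29, 98, 89) = 29

29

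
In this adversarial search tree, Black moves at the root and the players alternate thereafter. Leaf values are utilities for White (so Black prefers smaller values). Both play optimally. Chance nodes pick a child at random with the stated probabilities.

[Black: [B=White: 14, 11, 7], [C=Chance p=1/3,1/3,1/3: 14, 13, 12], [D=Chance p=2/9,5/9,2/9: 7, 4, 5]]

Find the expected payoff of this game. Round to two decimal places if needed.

4.89

B (White): max(14, 11, 7) = 14
C (Chance): 1/3·14 + 1/3·13 + 1/3·12 = 13
D (Chance): 2/9·7 + 5/9·4 + 2/9·5 = 4.89
Root (Black): min(14, 13, 4.89) = 4.89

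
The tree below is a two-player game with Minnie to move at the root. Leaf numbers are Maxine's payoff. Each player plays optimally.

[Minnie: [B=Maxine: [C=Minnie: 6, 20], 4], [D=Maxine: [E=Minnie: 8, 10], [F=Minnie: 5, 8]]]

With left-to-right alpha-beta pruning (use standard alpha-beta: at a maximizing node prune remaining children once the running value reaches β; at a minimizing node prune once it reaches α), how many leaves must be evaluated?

5

C [α=-∞,β=+∞]: v=6
B [α=-∞,β=+∞]: v=6
E [α=-∞,β=6]: v=8
D [α=-∞,β=6]: v=8 after child 1 ≥ β → β-cutoff, skip 1
Root [α=-∞,β=+∞]: v=6
Leaves evaluated: 5 of 7.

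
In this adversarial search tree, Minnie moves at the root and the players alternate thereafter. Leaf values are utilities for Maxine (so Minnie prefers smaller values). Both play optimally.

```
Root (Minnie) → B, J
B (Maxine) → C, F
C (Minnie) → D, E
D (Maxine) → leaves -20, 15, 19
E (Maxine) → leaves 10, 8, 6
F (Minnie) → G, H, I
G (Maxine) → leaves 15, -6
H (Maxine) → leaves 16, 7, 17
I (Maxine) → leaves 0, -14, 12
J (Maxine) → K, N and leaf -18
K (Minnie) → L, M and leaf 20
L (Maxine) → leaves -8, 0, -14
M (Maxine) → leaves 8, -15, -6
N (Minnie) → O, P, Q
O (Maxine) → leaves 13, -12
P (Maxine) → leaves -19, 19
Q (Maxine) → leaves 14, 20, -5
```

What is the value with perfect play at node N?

O: max(13, -12) = 13
P: max(-19, 19) = 19
Q: max(14, 20, -5) = 20
N: min(13, 19, 20) = 13

13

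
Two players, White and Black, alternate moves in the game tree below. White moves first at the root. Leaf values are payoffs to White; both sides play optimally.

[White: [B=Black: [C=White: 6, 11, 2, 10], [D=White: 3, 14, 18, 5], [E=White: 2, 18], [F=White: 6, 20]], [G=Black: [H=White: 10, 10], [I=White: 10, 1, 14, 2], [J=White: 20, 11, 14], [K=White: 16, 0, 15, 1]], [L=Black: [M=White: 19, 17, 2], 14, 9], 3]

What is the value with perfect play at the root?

C (White): max(6, 11, 2, 10) = 11
D (White): max(3, 14, 18, 5) = 18
E (White): max(2, 18) = 18
F (White): max(6, 20) = 20
B (Black): min(11, 18, 18, 20) = 11
H (White): max(10, 10) = 10
I (White): max(10, 1, 14, 2) = 14
J (White): max(20, 11, 14) = 20
K (White): max(16, 0, 15, 1) = 16
G (Black): min(10, 14, 20, 16) = 10
M (White): max(19, 17, 2) = 19
L (Black): min(19, 14, 9) = 9
Root (White): max(11, 10, 9, 3) = 11

11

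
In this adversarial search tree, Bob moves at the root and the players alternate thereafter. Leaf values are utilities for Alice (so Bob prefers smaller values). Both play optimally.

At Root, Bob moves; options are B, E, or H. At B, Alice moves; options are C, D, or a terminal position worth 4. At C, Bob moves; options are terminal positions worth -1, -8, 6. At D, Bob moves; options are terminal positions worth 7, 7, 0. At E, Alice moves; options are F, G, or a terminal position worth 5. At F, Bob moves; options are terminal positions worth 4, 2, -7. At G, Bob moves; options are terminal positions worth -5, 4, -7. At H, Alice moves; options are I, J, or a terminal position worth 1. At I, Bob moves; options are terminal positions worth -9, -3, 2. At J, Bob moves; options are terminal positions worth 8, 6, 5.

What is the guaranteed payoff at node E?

5

F: min(4, 2, -7) = -7
G: min(-5, 4, -7) = -7
E: max(-7, -7, 5) = 5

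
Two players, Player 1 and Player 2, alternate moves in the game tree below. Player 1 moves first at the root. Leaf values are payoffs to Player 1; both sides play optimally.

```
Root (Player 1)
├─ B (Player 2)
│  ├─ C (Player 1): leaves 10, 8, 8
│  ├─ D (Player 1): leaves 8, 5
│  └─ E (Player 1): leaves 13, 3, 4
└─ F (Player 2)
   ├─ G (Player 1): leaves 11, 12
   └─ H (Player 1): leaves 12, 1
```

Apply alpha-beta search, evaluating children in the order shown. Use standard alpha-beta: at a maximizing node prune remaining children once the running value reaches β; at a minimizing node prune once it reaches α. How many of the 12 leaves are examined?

9

C [α=-∞,β=+∞]: v=10
D [α=-∞,β=10]: v=8
E [α=-∞,β=8]: v=13 after child 1 ≥ β → β-cutoff, skip 2
B [α=-∞,β=+∞]: v=8
G [α=8,β=+∞]: v=12
H [α=8,β=12]: v=12 after child 1 ≥ β → β-cutoff, skip 1
F [α=8,β=+∞]: v=12
Root [α=-∞,β=+∞]: v=12
Leaves evaluated: 9 of 12.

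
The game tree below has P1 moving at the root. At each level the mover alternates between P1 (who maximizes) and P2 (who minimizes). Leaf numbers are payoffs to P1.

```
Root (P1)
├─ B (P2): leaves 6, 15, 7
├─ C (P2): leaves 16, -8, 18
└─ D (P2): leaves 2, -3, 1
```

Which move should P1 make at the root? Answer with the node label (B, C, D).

B

B (P2): min(6, 15, 7) = 6
C (P2): min(16, -8, 18) = -8
D (P2): min(2, -3, 1) = -3
Root (P1): max(6, -8, -3) = 6
P1 picks the child with the highest value: B (value 6).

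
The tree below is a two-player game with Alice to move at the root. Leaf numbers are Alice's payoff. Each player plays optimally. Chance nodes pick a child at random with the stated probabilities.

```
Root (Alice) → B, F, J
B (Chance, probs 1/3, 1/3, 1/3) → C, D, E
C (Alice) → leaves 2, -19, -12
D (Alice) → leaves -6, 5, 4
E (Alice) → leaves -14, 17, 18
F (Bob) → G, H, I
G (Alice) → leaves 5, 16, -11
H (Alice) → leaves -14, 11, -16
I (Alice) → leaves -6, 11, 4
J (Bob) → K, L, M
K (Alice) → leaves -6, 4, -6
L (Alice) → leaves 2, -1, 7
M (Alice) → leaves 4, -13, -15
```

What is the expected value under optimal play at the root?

C (Alice): max(2, -19, -12) = 2
D (Alice): max(-6, 5, 4) = 5
E (Alice): max(-14, 17, 18) = 18
B (Chance): 1/3·2 + 1/3·5 + 1/3·18 = 8.33
G (Alice): max(5, 16, -11) = 16
H (Alice): max(-14, 11, -16) = 11
I (Alice): max(-6, 11, 4) = 11
F (Bob): min(16, 11, 11) = 11
K (Alice): max(-6, 4, -6) = 4
L (Alice): max(2, -1, 7) = 7
M (Alice): max(4, -13, -15) = 4
J (Bob): min(4, 7, 4) = 4
Root (Alice): max(8.33, 11, 4) = 11

11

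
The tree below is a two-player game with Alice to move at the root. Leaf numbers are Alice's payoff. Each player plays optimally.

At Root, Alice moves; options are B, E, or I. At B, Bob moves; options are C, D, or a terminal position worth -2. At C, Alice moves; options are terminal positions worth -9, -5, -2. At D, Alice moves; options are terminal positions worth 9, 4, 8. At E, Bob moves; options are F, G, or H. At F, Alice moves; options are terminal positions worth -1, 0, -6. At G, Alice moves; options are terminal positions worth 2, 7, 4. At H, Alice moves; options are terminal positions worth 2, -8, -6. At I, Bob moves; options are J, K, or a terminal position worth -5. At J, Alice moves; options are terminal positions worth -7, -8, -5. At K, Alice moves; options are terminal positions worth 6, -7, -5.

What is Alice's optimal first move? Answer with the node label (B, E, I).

E

C (Alice): max(-9, -5, -2) = -2
D (Alice): max(9, 4, 8) = 9
B (Bob): min(-2, 9, -2) = -2
F (Alice): max(-1, 0, -6) = 0
G (Alice): max(2, 7, 4) = 7
H (Alice): max(2, -8, -6) = 2
E (Bob): min(0, 7, 2) = 0
J (Alice): max(-7, -8, -5) = -5
K (Alice): max(6, -7, -5) = 6
I (Bob): min(-5, 6, -5) = -5
Root (Alice): max(-2, 0, -5) = 0
Alice picks the child with the highest value: E (value 0).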